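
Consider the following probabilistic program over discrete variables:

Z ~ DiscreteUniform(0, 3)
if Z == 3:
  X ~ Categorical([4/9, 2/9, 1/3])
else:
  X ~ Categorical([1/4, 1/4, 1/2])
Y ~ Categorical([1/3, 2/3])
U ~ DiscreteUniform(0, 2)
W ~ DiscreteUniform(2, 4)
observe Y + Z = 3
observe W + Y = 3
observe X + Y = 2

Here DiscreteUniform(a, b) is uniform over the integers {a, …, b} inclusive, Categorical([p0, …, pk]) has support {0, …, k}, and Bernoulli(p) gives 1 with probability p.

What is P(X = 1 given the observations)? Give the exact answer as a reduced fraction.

Enumerate traces; 6 have nonzero weight after conditioning:
  (Z=2, X=1, Y=1, U=0, W=2) weight 1/216
  (Z=2, X=1, Y=1, U=1, W=2) weight 1/216
  (Z=2, X=1, Y=1, U=2, W=2) weight 1/216
  (Z=3, X=2, Y=0, U=0, W=3) weight 1/324
  (Z=3, X=2, Y=0, U=1, W=3) weight 1/324
  (Z=3, X=2, Y=0, U=2, W=3) weight 1/324
Group by X:
  weight(X=1) = 1/72
  weight(X=2) = 1/108
Total weight = 1/72 + 1/108 = 5/216
P(X=1 | obs) = 1/72 / 5/216 = 3/5
P(X=2 | obs) = 1/108 / 5/216 = 2/5

P(X = 1 | obs) = 3/5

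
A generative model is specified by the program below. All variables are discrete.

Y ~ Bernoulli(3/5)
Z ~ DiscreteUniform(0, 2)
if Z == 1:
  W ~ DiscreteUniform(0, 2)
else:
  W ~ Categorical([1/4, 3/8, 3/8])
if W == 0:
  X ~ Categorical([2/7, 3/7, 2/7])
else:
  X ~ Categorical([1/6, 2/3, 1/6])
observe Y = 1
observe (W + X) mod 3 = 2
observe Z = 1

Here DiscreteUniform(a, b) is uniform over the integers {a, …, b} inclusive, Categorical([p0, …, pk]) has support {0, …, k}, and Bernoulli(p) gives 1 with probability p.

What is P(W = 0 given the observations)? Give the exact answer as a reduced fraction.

Enumerate traces; 3 have nonzero weight after conditioning:
  (Y=1, Z=1, W=0, X=2) weight 2/105
  (Y=1, Z=1, W=1, X=1) weight 2/45
  (Y=1, Z=1, W=2, X=0) weight 1/90
Group by W:
  weight(W=0) = 2/105
  weight(W=1) = 2/45
  weight(W=2) = 1/90
Total weight = 2/105 + 2/45 + 1/90 = 47/630
P(W=0 | obs) = 2/105 / 47/630 = 12/47
P(W=1 | obs) = 2/45 / 47/630 = 28/47
P(W=2 | obs) = 1/90 / 47/630 = 7/47

P(W = 0 | obs) = 12/47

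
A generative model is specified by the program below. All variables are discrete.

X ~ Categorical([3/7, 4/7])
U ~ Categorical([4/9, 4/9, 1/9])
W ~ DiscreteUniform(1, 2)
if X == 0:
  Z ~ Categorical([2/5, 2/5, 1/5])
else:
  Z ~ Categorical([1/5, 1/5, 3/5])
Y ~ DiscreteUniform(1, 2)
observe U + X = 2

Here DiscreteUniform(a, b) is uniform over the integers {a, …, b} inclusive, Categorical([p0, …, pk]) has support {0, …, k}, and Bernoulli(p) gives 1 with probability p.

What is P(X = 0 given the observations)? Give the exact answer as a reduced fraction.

Enumerate traces; 24 have nonzero weight after conditioning:
  (X=0, U=2, W=1, Z=0, Y=1) weight 1/210
  (X=0, U=2, W=1, Z=0, Y=2) weight 1/210
  (X=0, U=2, W=1, Z=1, Y=1) weight 1/210
  (X=0, U=2, W=1, Z=1, Y=2) weight 1/210
  (X=0, U=2, W=1, Z=2, Y=1) weight 1/420
  (X=0, U=2, W=1, Z=2, Y=2) weight 1/420
  (X=0, U=2, W=2, Z=0, Y=1) weight 1/210
  (X=0, U=2, W=2, Z=0, Y=2) weight 1/210
  (X=1, U=1, W=1, Z=0, Y=1) weight 4/315
  … 15 more
Group by X:
  weight(X=0) = 1/21
  weight(X=1) = 16/63
Total weight = 1/21 + 16/63 = 19/63
P(X=0 | obs) = 1/21 / 19/63 = 3/19
P(X=1 | obs) = 16/63 / 19/63 = 16/19

P(X = 0 | obs) = 3/19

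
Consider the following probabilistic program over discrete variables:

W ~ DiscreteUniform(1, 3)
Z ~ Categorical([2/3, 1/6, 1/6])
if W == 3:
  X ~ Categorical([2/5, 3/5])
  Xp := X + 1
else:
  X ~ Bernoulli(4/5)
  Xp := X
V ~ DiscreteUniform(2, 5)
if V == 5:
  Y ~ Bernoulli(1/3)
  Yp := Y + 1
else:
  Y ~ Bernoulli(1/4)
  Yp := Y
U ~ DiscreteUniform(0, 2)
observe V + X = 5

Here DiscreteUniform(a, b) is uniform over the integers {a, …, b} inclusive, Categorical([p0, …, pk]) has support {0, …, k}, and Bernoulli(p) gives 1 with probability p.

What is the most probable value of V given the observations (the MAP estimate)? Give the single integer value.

Enumerate traces; 108 have nonzero weight after conditioning:
  (W=1, Z=0, X=0, V=5, Y=0, U=0) weight 1/405
  (W=1, Z=0, X=0, V=5, Y=0, U=1) weight 1/405
  (W=1, Z=0, X=0, V=5, Y=0, U=2) weight 1/405
  (W=1, Z=0, X=0, V=5, Y=1, U=0) weight 1/810
  (W=1, Z=0, X=0, V=5, Y=1, U=1) weight 1/810
  (W=1, Z=0, X=0, V=5, Y=1, U=2) weight 1/810
  (W=1, Z=0, X=1, V=4, Y=0, U=0) weight 1/90
  (W=1, Z=0, X=1, V=4, Y=0, U=1) weight 1/90
  … 100 more
Group by V:
  weight(V=4) = 11/60
  weight(V=5) = 1/15
Total weight = 11/60 + 1/15 = 1/4
P(V=4 | obs) = 11/60 / 1/4 = 11/15
P(V=5 | obs) = 1/15 / 1/4 = 4/15
argmax = 4

argmax_v P(V = v | obs) = 4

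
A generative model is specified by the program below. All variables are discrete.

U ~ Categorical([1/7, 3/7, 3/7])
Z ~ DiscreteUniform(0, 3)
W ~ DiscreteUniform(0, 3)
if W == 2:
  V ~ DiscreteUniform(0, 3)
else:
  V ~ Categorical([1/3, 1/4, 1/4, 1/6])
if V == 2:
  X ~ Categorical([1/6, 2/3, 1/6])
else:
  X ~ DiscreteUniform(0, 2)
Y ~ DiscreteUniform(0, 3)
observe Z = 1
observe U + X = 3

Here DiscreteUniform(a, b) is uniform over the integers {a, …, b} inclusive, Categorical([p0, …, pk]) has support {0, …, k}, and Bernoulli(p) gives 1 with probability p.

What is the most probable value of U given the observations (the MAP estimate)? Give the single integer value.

Enumerate traces; 128 have nonzero weight after conditioning:
  (U=1, Z=1, W=0, V=0, X=2, Y=0) weight 1/1344
  (U=1, Z=1, W=0, V=0, X=2, Y=1) weight 1/1344
  (U=1, Z=1, W=0, V=0, X=2, Y=2) weight 1/1344
  (U=1, Z=1, W=0, V=0, X=2, Y=3) weight 1/1344
  (U=1, Z=1, W=0, V=1, X=2, Y=0) weight 1/1792
  (U=1, Z=1, W=0, V=1, X=2, Y=1) weight 1/1792
  (U=1, Z=1, W=0, V=1, X=2, Y=2) weight 1/1792
  (U=1, Z=1, W=0, V=1, X=2, Y=3) weight 1/1792
  (U=2, Z=1, W=0, V=0, X=1, Y=0) weight 1/1344
  … 119 more
Group by U:
  weight(U=1) = 1/32
  weight(U=2) = 5/112
Total weight = 1/32 + 5/112 = 17/224
P(U=1 | obs) = 1/32 / 17/224 = 7/17
P(U=2 | obs) = 5/112 / 17/224 = 10/17
argmax = 2

argmax_v P(U = v | obs) = 2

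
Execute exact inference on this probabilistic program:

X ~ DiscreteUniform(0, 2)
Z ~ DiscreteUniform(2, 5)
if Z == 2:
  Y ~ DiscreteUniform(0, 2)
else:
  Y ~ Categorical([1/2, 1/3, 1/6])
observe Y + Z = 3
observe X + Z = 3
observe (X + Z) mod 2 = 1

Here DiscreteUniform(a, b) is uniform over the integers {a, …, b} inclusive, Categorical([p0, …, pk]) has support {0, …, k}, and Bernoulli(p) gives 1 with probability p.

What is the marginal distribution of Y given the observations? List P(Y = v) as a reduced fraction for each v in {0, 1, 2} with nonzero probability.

P(Y=0) = 3/5, P(Y=1) = 2/5

Enumerate traces; 2 have nonzero weight after conditioning:
  (X=0, Z=3, Y=0) weight 1/24
  (X=1, Z=2, Y=1) weight 1/36
Group by Y:
  weight(Y=0) = 1/24
  weight(Y=1) = 1/36
Total weight = 1/24 + 1/36 = 5/72
P(Y=0 | obs) = 1/24 / 5/72 = 3/5
P(Y=1 | obs) = 1/36 / 5/72 = 2/5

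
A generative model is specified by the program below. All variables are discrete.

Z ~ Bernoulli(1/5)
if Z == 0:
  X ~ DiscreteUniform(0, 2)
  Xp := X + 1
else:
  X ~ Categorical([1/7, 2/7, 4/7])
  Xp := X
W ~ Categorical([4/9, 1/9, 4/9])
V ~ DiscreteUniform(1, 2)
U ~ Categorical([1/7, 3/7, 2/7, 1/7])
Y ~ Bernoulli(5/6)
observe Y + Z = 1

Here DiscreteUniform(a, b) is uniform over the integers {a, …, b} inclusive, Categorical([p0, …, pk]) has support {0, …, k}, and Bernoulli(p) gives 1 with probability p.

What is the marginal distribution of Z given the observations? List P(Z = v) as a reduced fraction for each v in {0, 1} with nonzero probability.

Enumerate traces; 144 have nonzero weight after conditioning:
  (Z=0, X=0, W=0, V=1, U=0, Y=1) weight 4/567
  (Z=0, X=0, W=0, V=1, U=1, Y=1) weight 4/189
  (Z=0, X=0, W=0, V=1, U=2, Y=1) weight 8/567
  (Z=0, X=0, W=0, V=1, U=3, Y=1) weight 4/567
  (Z=0, X=0, W=0, V=2, U=0, Y=1) weight 4/567
  (Z=0, X=0, W=0, V=2, U=1, Y=1) weight 4/189
  (Z=0, X=0, W=0, V=2, U=2, Y=1) weight 8/567
  (Z=0, X=0, W=0, V=2, U=3, Y=1) weight 4/567
  (Z=1, X=0, W=0, V=1, U=0, Y=0) weight 1/6615
  … 135 more
Group by Z:
  weight(Z=0) = 2/3
  weight(Z=1) = 1/30
Total weight = 2/3 + 1/30 = 7/10
P(Z=0 | obs) = 2/3 / 7/10 = 20/21
P(Z=1 | obs) = 1/30 / 7/10 = 1/21

P(Z=0) = 20/21, P(Z=1) = 1/21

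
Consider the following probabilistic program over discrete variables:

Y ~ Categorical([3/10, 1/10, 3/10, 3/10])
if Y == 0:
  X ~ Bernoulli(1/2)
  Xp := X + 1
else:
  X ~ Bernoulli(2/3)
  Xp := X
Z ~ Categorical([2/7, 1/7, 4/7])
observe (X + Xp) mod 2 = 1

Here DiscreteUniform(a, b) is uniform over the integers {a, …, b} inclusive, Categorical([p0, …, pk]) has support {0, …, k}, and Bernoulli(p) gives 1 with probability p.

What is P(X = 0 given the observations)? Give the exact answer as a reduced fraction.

Enumerate traces; 6 have nonzero weight after conditioning:
  (Y=0, X=0, Z=0) weight 3/70
  (Y=0, X=0, Z=1) weight 3/140
  (Y=0, X=0, Z=2) weight 3/35
  (Y=0, X=1, Z=0) weight 3/70
  (Y=0, X=1, Z=1) weight 3/140
  (Y=0, X=1, Z=2) weight 3/35
Group by X:
  weight(X=0) = 3/20
  weight(X=1) = 3/20
Total weight = 3/20 + 3/20 = 3/10
P(X=0 | obs) = 3/20 / 3/10 = 1/2
P(X=1 | obs) = 3/20 / 3/10 = 1/2

P(X = 0 | obs) = 1/2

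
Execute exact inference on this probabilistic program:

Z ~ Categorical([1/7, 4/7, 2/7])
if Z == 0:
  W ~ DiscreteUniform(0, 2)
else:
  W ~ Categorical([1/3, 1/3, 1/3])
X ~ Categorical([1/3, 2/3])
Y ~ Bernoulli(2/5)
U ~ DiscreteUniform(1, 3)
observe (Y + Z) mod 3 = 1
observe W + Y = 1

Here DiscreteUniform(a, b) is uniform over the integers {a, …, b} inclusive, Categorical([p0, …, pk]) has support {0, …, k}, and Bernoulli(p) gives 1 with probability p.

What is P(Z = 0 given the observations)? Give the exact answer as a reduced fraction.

Enumerate traces; 12 have nonzero weight after conditioning:
  (Z=0, W=0, X=0, Y=1, U=1) weight 2/945
  (Z=0, W=0, X=0, Y=1, U=2) weight 2/945
  (Z=0, W=0, X=0, Y=1, U=3) weight 2/945
  (Z=0, W=0, X=1, Y=1, U=1) weight 4/945
  (Z=0, W=0, X=1, Y=1, U=2) weight 4/945
  (Z=0, W=0, X=1, Y=1, U=3) weight 4/945
  (Z=1, W=1, X=0, Y=0, U=1) weight 4/315
  (Z=1, W=1, X=0, Y=0, U=2) weight 4/315
  … 4 more
Group by Z:
  weight(Z=0) = 2/105
  weight(Z=1) = 4/35
Total weight = 2/105 + 4/35 = 2/15
P(Z=0 | obs) = 2/105 / 2/15 = 1/7
P(Z=1 | obs) = 4/35 / 2/15 = 6/7

P(Z = 0 | obs) = 1/7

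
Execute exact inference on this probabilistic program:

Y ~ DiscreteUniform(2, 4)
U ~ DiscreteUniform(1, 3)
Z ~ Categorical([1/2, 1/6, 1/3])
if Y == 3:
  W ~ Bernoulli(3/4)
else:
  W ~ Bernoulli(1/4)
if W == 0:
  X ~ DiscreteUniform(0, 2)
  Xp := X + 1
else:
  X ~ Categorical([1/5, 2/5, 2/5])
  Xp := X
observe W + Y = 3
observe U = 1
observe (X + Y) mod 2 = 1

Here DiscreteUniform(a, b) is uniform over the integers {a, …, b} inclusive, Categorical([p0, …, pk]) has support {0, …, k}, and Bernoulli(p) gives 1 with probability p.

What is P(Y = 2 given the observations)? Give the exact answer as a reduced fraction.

P(Y = 2 | obs) = 3/8

Enumerate traces; 9 have nonzero weight after conditioning:
  (Y=2, U=1, Z=0, W=1, X=1) weight 1/180
  (Y=2, U=1, Z=1, W=1, X=1) weight 1/540
  (Y=2, U=1, Z=2, W=1, X=1) weight 1/270
  (Y=3, U=1, Z=0, W=0, X=0) weight 1/216
  (Y=3, U=1, Z=0, W=0, X=2) weight 1/216
  (Y=3, U=1, Z=1, W=0, X=0) weight 1/648
  (Y=3, U=1, Z=1, W=0, X=2) weight 1/648
  (Y=3, U=1, Z=2, W=0, X=0) weight 1/324
  … 1 more
Group by Y:
  weight(Y=2) = 1/90
  weight(Y=3) = 1/54
Total weight = 1/90 + 1/54 = 4/135
P(Y=2 | obs) = 1/90 / 4/135 = 3/8
P(Y=3 | obs) = 1/54 / 4/135 = 5/8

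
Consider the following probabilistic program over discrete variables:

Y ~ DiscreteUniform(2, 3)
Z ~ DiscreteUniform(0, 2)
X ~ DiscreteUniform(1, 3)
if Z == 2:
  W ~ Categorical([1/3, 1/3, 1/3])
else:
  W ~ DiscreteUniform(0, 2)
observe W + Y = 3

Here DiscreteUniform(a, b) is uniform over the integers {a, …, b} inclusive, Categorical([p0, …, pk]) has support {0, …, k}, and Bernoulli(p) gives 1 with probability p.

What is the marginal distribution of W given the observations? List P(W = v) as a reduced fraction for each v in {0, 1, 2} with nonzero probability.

Enumerate traces; 18 have nonzero weight after conditioning:
  (Y=2, Z=0, X=1, W=1) weight 1/54
  (Y=2, Z=0, X=2, W=1) weight 1/54
  (Y=2, Z=0, X=3, W=1) weight 1/54
  (Y=2, Z=1, X=1, W=1) weight 1/54
  (Y=2, Z=1, X=2, W=1) weight 1/54
  (Y=2, Z=1, X=3, W=1) weight 1/54
  (Y=2, Z=2, X=1, W=1) weight 1/54
  (Y=2, Z=2, X=2, W=1) weight 1/54
  (Y=3, Z=0, X=1, W=0) weight 1/54
  … 9 more
Group by W:
  weight(W=0) = 1/6
  weight(W=1) = 1/6
Total weight = 1/6 + 1/6 = 1/3
P(W=0 | obs) = 1/6 / 1/3 = 1/2
P(W=1 | obs) = 1/6 / 1/3 = 1/2

P(W=0) = 1/2, P(W=1) = 1/2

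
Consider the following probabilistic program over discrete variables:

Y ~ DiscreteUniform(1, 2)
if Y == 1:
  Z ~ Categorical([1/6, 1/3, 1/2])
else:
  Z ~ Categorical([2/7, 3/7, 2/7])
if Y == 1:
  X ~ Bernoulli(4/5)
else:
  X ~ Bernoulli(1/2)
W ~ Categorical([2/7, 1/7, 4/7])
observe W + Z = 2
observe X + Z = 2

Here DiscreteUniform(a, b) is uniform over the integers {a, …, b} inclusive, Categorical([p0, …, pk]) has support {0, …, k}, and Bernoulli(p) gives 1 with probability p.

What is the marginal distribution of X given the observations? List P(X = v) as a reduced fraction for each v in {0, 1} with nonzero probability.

Enumerate traces; 4 have nonzero weight after conditioning:
  (Y=1, Z=1, X=1, W=1) weight 2/105
  (Y=1, Z=2, X=0, W=0) weight 1/70
  (Y=2, Z=1, X=1, W=1) weight 3/196
  (Y=2, Z=2, X=0, W=0) weight 1/49
Group by X:
  weight(X=0) = 17/490
  weight(X=1) = 101/2940
Total weight = 17/490 + 101/2940 = 29/420
P(X=0 | obs) = 17/490 / 29/420 = 102/203
P(X=1 | obs) = 101/2940 / 29/420 = 101/203

P(X=0) = 102/203, P(X=1) = 101/203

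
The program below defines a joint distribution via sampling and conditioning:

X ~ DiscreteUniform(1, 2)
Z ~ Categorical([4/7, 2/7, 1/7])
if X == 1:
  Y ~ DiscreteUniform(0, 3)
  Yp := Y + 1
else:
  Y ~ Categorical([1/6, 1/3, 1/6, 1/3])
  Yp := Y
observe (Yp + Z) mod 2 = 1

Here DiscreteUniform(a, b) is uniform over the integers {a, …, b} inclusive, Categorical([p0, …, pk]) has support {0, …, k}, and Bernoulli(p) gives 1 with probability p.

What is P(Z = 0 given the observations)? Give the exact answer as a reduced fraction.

P(Z = 0 | obs) = 28/45

Enumerate traces; 12 have nonzero weight after conditioning:
  (X=1, Z=0, Y=0) weight 1/14
  (X=1, Z=0, Y=2) weight 1/14
  (X=1, Z=1, Y=1) weight 1/28
  (X=1, Z=1, Y=3) weight 1/28
  (X=1, Z=2, Y=0) weight 1/56
  (X=1, Z=2, Y=2) weight 1/56
  (X=2, Z=0, Y=1) weight 2/21
  (X=2, Z=0, Y=3) weight 2/21
  … 4 more
Group by Z:
  weight(Z=0) = 1/3
  weight(Z=1) = 5/42
  weight(Z=2) = 1/12
Total weight = 1/3 + 5/42 + 1/12 = 15/28
P(Z=0 | obs) = 1/3 / 15/28 = 28/45
P(Z=1 | obs) = 5/42 / 15/28 = 2/9
P(Z=2 | obs) = 1/12 / 15/28 = 7/45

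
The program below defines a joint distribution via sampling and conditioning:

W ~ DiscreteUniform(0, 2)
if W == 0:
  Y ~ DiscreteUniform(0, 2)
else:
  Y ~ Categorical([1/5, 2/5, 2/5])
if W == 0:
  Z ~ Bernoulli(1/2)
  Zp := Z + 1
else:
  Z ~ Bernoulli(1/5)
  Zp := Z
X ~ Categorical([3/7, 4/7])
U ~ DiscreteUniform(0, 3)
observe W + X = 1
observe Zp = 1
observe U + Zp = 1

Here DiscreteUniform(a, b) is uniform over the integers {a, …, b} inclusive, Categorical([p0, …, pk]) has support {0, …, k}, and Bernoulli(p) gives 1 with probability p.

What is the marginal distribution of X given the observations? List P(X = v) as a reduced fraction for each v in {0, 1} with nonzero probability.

P(X=0) = 3/13, P(X=1) = 10/13

Enumerate traces; 6 have nonzero weight after conditioning:
  (W=0, Y=0, Z=0, X=1, U=0) weight 1/126
  (W=0, Y=1, Z=0, X=1, U=0) weight 1/126
  (W=0, Y=2, Z=0, X=1, U=0) weight 1/126
  (W=1, Y=0, Z=1, X=0, U=0) weight 1/700
  (W=1, Y=1, Z=1, X=0, U=0) weight 1/350
  (W=1, Y=2, Z=1, X=0, U=0) weight 1/350
Group by X:
  weight(X=0) = 1/140
  weight(X=1) = 1/42
Total weight = 1/140 + 1/42 = 13/420
P(X=0 | obs) = 1/140 / 13/420 = 3/13
P(X=1 | obs) = 1/42 / 13/420 = 10/13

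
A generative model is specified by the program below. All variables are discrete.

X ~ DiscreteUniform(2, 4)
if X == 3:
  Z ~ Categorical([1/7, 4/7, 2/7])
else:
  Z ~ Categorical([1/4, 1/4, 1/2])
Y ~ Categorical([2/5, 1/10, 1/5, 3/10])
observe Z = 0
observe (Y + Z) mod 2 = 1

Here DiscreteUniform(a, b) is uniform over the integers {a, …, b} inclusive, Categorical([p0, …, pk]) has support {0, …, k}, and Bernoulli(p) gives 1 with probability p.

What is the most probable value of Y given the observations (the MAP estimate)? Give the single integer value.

Enumerate traces; 6 have nonzero weight after conditioning:
  (X=2, Z=0, Y=1) weight 1/120
  (X=2, Z=0, Y=3) weight 1/40
  (X=3, Z=0, Y=1) weight 1/210
  (X=3, Z=0, Y=3) weight 1/70
  (X=4, Z=0, Y=1) weight 1/120
  (X=4, Z=0, Y=3) weight 1/40
Group by Y:
  weight(Y=1) = 3/140
  weight(Y=3) = 9/140
Total weight = 3/140 + 9/140 = 3/35
P(Y=1 | obs) = 3/140 / 3/35 = 1/4
P(Y=3 | obs) = 9/140 / 3/35 = 3/4
argmax = 3

argmax_v P(Y = v | obs) = 3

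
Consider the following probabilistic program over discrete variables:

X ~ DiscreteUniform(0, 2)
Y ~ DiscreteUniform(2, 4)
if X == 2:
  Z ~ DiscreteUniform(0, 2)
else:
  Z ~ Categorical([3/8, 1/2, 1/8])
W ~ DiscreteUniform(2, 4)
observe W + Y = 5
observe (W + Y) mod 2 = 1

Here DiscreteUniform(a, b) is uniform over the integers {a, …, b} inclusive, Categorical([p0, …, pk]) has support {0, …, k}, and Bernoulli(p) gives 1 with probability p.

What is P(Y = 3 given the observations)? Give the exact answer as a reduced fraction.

Enumerate traces; 18 have nonzero weight after conditioning:
  (X=0, Y=2, Z=0, W=3) weight 1/72
  (X=0, Y=2, Z=1, W=3) weight 1/54
  (X=0, Y=2, Z=2, W=3) weight 1/216
  (X=0, Y=3, Z=0, W=2) weight 1/72
  (X=0, Y=3, Z=1, W=2) weight 1/54
  (X=0, Y=3, Z=2, W=2) weight 1/216
  (X=1, Y=2, Z=0, W=3) weight 1/72
  (X=1, Y=2, Z=1, W=3) weight 1/54
  … 10 more
Group by Y:
  weight(Y=2) = 1/9
  weight(Y=3) = 1/9
Total weight = 1/9 + 1/9 = 2/9
P(Y=2 | obs) = 1/9 / 2/9 = 1/2
P(Y=3 | obs) = 1/9 / 2/9 = 1/2

P(Y = 3 | obs) = 1/2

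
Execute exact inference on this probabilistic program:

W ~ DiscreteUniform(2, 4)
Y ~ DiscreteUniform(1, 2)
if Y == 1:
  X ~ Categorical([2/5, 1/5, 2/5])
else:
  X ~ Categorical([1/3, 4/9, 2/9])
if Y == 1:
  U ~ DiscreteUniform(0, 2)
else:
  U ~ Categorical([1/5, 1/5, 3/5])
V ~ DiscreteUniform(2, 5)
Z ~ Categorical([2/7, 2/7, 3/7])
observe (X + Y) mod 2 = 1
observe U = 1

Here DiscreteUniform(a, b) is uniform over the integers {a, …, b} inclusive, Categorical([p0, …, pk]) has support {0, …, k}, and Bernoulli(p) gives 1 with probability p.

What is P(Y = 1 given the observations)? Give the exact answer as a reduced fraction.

P(Y = 1 | obs) = 3/4

Enumerate traces; 108 have nonzero weight after conditioning:
  (W=2, Y=1, X=0, U=1, V=2, Z=0) weight 1/630
  (W=2, Y=1, X=0, U=1, V=2, Z=1) weight 1/630
  (W=2, Y=1, X=0, U=1, V=2, Z=2) weight 1/420
  (W=2, Y=1, X=0, U=1, V=3, Z=0) weight 1/630
  (W=2, Y=1, X=0, U=1, V=3, Z=1) weight 1/630
  (W=2, Y=1, X=0, U=1, V=3, Z=2) weight 1/420
  (W=2, Y=1, X=0, U=1, V=4, Z=0) weight 1/630
  (W=2, Y=1, X=0, U=1, V=4, Z=1) weight 1/630
  (W=2, Y=2, X=1, U=1, V=2, Z=0) weight 1/945
  … 99 more
Group by Y:
  weight(Y=1) = 2/15
  weight(Y=2) = 2/45
Total weight = 2/15 + 2/45 = 8/45
P(Y=1 | obs) = 2/15 / 8/45 = 3/4
P(Y=2 | obs) = 2/45 / 8/45 = 1/4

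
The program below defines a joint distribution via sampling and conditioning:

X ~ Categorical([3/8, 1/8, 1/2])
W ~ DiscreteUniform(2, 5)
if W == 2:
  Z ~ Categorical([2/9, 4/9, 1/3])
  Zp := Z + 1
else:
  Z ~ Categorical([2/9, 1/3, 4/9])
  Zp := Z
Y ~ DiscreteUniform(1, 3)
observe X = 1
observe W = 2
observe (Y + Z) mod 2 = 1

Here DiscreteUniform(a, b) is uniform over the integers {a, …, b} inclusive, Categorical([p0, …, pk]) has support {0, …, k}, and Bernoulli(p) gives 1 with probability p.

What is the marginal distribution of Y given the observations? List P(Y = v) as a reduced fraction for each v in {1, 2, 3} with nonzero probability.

P(Y=1) = 5/14, P(Y=2) = 2/7, P(Y=3) = 5/14

Enumerate traces; 5 have nonzero weight after conditioning:
  (X=1, W=2, Z=0, Y=1) weight 1/432
  (X=1, W=2, Z=0, Y=3) weight 1/432
  (X=1, W=2, Z=1, Y=2) weight 1/216
  (X=1, W=2, Z=2, Y=1) weight 1/288
  (X=1, W=2, Z=2, Y=3) weight 1/288
Group by Y:
  weight(Y=1) = 5/864
  weight(Y=2) = 1/216
  weight(Y=3) = 5/864
Total weight = 5/864 + 1/216 + 5/864 = 7/432
P(Y=1 | obs) = 5/864 / 7/432 = 5/14
P(Y=2 | obs) = 1/216 / 7/432 = 2/7
P(Y=3 | obs) = 5/864 / 7/432 = 5/14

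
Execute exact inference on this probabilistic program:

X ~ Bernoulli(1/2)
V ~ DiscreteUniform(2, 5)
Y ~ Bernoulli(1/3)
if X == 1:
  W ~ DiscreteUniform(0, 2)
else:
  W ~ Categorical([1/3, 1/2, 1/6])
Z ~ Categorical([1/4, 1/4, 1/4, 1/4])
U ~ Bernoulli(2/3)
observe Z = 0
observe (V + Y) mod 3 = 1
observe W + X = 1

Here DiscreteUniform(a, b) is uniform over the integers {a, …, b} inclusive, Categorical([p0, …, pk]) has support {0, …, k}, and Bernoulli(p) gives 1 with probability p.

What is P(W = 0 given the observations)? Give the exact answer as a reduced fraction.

Enumerate traces; 8 have nonzero weight after conditioning:
  (X=0, V=3, Y=1, W=1, Z=0, U=0) weight 1/576
  (X=0, V=3, Y=1, W=1, Z=0, U=1) weight 1/288
  (X=0, V=4, Y=0, W=1, Z=0, U=0) weight 1/288
  (X=0, V=4, Y=0, W=1, Z=0, U=1) weight 1/144
  (X=1, V=3, Y=1, W=0, Z=0, U=0) weight 1/864
  (X=1, V=3, Y=1, W=0, Z=0, U=1) weight 1/432
  (X=1, V=4, Y=0, W=0, Z=0, U=0) weight 1/432
  (X=1, V=4, Y=0, W=0, Z=0, U=1) weight 1/216
Group by W:
  weight(W=0) = 1/96
  weight(W=1) = 1/64
Total weight = 1/96 + 1/64 = 5/192
P(W=0 | obs) = 1/96 / 5/192 = 2/5
P(W=1 | obs) = 1/64 / 5/192 = 3/5

P(W = 0 | obs) = 2/5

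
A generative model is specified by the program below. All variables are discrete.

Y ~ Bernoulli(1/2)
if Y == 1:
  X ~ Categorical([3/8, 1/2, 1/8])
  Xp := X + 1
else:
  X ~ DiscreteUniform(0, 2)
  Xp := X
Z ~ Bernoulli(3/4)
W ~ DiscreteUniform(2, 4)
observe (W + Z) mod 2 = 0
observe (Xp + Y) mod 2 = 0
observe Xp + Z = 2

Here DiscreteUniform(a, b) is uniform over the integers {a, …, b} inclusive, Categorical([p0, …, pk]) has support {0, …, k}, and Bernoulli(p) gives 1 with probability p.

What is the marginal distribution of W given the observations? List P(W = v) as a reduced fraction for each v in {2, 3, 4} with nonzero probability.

P(W=2) = 8/43, P(W=3) = 27/43, P(W=4) = 8/43

Enumerate traces; 3 have nonzero weight after conditioning:
  (Y=0, X=2, Z=0, W=2) weight 1/72
  (Y=0, X=2, Z=0, W=4) weight 1/72
  (Y=1, X=0, Z=1, W=3) weight 3/64
Group by W:
  weight(W=2) = 1/72
  weight(W=3) = 3/64
  weight(W=4) = 1/72
Total weight = 1/72 + 3/64 + 1/72 = 43/576
P(W=2 | obs) = 1/72 / 43/576 = 8/43
P(W=3 | obs) = 3/64 / 43/576 = 27/43
P(W=4 | obs) = 1/72 / 43/576 = 8/43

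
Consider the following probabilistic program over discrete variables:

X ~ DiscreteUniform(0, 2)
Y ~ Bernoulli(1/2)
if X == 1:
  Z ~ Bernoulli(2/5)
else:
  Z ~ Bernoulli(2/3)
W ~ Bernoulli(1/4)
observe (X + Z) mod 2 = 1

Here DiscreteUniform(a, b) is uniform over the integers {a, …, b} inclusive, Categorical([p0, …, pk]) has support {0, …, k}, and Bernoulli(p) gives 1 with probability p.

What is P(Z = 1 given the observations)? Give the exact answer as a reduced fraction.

P(Z = 1 | obs) = 20/29

Enumerate traces; 12 have nonzero weight after conditioning:
  (X=0, Y=0, Z=1, W=0) weight 1/12
  (X=0, Y=0, Z=1, W=1) weight 1/36
  (X=0, Y=1, Z=1, W=0) weight 1/12
  (X=0, Y=1, Z=1, W=1) weight 1/36
  (X=1, Y=0, Z=0, W=0) weight 3/40
  (X=1, Y=0, Z=0, W=1) weight 1/40
  (X=1, Y=1, Z=0, W=0) weight 3/40
  (X=1, Y=1, Z=0, W=1) weight 1/40
  … 4 more
Group by Z:
  weight(Z=0) = 1/5
  weight(Z=1) = 4/9
Total weight = 1/5 + 4/9 = 29/45
P(Z=0 | obs) = 1/5 / 29/45 = 9/29
P(Z=1 | obs) = 4/9 / 29/45 = 20/29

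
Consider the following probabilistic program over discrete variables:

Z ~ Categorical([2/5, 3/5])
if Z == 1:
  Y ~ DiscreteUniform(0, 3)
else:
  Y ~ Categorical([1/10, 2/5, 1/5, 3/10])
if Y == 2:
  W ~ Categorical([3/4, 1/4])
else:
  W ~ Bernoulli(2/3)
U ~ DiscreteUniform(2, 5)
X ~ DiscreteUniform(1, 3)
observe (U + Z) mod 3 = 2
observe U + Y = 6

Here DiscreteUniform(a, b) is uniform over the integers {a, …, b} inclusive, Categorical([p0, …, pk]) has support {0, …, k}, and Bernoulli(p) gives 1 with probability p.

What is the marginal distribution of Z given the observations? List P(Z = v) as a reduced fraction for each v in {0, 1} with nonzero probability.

P(Z=0) = 16/31, P(Z=1) = 15/31

Enumerate traces; 12 have nonzero weight after conditioning:
  (Z=0, Y=1, W=0, U=5, X=1) weight 1/225
  (Z=0, Y=1, W=0, U=5, X=2) weight 1/225
  (Z=0, Y=1, W=0, U=5, X=3) weight 1/225
  (Z=0, Y=1, W=1, U=5, X=1) weight 2/225
  (Z=0, Y=1, W=1, U=5, X=2) weight 2/225
  (Z=0, Y=1, W=1, U=5, X=3) weight 2/225
  (Z=1, Y=2, W=0, U=4, X=1) weight 3/320
  (Z=1, Y=2, W=0, U=4, X=2) weight 3/320
  … 4 more
Group by Z:
  weight(Z=0) = 1/25
  weight(Z=1) = 3/80
Total weight = 1/25 + 3/80 = 31/400
P(Z=0 | obs) = 1/25 / 31/400 = 16/31
P(Z=1 | obs) = 3/80 / 31/400 = 15/31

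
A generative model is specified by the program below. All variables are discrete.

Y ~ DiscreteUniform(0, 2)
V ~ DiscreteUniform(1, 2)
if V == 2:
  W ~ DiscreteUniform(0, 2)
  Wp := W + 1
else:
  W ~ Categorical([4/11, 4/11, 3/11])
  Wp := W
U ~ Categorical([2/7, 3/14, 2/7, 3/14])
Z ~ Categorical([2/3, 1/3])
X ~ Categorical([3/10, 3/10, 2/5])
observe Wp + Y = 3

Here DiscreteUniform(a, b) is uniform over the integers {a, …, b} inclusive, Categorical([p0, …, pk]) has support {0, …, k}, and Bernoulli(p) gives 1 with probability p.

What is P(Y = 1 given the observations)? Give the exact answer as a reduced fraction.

Enumerate traces; 120 have nonzero weight after conditioning:
  (Y=0, V=2, W=2, U=0, Z=0, X=0) weight 1/315
  (Y=0, V=2, W=2, U=0, Z=0, X=1) weight 1/315
  (Y=0, V=2, W=2, U=0, Z=0, X=2) weight 4/945
  (Y=0, V=2, W=2, U=0, Z=1, X=0) weight 1/630
  (Y=0, V=2, W=2, U=0, Z=1, X=1) weight 1/630
  (Y=0, V=2, W=2, U=0, Z=1, X=2) weight 2/945
  (Y=0, V=2, W=2, U=1, Z=0, X=0) weight 1/420
  (Y=0, V=2, W=2, U=1, Z=0, X=1) weight 1/420
  (Y=1, V=1, W=2, U=0, Z=0, X=0) weight 1/385
  (Y=2, V=1, W=1, U=0, Z=0, X=0) weight 4/1155
  … 110 more
Group by Y:
  weight(Y=0) = 1/18
  weight(Y=1) = 10/99
  weight(Y=2) = 23/198
Total weight = 1/18 + 10/99 + 23/198 = 3/11
P(Y=0 | obs) = 1/18 / 3/11 = 11/54
P(Y=1 | obs) = 10/99 / 3/11 = 10/27
P(Y=2 | obs) = 23/198 / 3/11 = 23/54

P(Y = 1 | obs) = 10/27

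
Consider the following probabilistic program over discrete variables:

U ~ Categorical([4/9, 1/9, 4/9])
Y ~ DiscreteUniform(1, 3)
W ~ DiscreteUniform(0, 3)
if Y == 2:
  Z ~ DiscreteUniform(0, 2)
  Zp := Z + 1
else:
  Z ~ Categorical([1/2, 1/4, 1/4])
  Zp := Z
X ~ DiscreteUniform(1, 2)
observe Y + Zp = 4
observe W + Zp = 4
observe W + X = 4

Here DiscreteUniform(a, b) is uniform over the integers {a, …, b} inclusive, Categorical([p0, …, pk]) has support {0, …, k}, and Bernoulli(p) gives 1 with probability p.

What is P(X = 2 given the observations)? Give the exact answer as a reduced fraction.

P(X = 2 | obs) = 4/7

Enumerate traces; 6 have nonzero weight after conditioning:
  (U=0, Y=2, W=2, Z=1, X=2) weight 1/162
  (U=0, Y=3, W=3, Z=1, X=1) weight 1/216
  (U=1, Y=2, W=2, Z=1, X=2) weight 1/648
  (U=1, Y=3, W=3, Z=1, X=1) weight 1/864
  (U=2, Y=2, W=2, Z=1, X=2) weight 1/162
  (U=2, Y=3, W=3, Z=1, X=1) weight 1/216
Group by X:
  weight(X=1) = 1/96
  weight(X=2) = 1/72
Total weight = 1/96 + 1/72 = 7/288
P(X=1 | obs) = 1/96 / 7/288 = 3/7
P(X=2 | obs) = 1/72 / 7/288 = 4/7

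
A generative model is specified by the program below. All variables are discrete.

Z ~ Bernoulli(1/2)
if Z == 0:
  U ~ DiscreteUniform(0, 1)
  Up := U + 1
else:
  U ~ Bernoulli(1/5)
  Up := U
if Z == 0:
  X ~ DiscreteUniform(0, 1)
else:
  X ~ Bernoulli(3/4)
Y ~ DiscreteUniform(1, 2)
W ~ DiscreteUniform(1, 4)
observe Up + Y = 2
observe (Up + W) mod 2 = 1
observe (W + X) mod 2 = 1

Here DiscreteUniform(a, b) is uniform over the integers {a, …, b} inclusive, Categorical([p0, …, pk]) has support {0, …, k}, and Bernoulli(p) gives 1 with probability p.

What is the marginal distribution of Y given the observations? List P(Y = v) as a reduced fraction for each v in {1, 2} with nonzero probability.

P(Y=1) = 2/3, P(Y=2) = 1/3

Enumerate traces; 6 have nonzero weight after conditioning:
  (Z=0, U=0, X=1, Y=1, W=2) weight 1/64
  (Z=0, U=0, X=1, Y=1, W=4) weight 1/64
  (Z=1, U=0, X=0, Y=2, W=1) weight 1/80
  (Z=1, U=0, X=0, Y=2, W=3) weight 1/80
  (Z=1, U=1, X=1, Y=1, W=2) weight 3/320
  (Z=1, U=1, X=1, Y=1, W=4) weight 3/320
Group by Y:
  weight(Y=1) = 1/20
  weight(Y=2) = 1/40
Total weight = 1/20 + 1/40 = 3/40
P(Y=1 | obs) = 1/20 / 3/40 = 2/3
P(Y=2 | obs) = 1/40 / 3/40 = 1/3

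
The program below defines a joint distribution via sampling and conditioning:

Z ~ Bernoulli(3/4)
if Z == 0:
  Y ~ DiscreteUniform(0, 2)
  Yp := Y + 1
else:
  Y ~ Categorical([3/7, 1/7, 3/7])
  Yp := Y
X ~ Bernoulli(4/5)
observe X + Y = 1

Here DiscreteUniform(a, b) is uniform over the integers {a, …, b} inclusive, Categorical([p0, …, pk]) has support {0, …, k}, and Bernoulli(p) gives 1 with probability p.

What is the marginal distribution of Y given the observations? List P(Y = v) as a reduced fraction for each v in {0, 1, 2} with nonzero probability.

P(Y=0) = 17/19, P(Y=1) = 2/19

Enumerate traces; 4 have nonzero weight after conditioning:
  (Z=0, Y=0, X=1) weight 1/15
  (Z=0, Y=1, X=0) weight 1/60
  (Z=1, Y=0, X=1) weight 9/35
  (Z=1, Y=1, X=0) weight 3/140
Group by Y:
  weight(Y=0) = 34/105
  weight(Y=1) = 4/105
Total weight = 34/105 + 4/105 = 38/105
P(Y=0 | obs) = 34/105 / 38/105 = 17/19
P(Y=1 | obs) = 4/105 / 38/105 = 2/19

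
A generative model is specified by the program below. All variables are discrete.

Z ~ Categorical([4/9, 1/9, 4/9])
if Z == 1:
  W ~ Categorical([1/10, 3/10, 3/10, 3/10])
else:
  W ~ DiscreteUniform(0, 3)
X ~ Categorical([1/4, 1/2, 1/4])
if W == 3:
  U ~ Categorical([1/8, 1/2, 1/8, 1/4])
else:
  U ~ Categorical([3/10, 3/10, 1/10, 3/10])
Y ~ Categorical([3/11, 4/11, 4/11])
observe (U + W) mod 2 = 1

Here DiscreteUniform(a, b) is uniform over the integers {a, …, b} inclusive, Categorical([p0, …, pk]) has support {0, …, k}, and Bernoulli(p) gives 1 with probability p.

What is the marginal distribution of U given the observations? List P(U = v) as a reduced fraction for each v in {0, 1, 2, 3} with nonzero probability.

P(U=0) = 391/1654, P(U=1) = 264/827, P(U=2) = 207/1654, P(U=3) = 264/827

Enumerate traces; 216 have nonzero weight after conditioning:
  (Z=0, W=0, X=0, U=1, Y=0) weight 1/440
  (Z=0, W=0, X=0, U=1, Y=1) weight 1/330
  (Z=0, W=0, X=0, U=1, Y=2) weight 1/330
  (Z=0, W=0, X=0, U=3, Y=0) weight 1/440
  (Z=0, W=0, X=0, U=3, Y=1) weight 1/330
  (Z=0, W=0, X=0, U=3, Y=2) weight 1/330
  (Z=0, W=0, X=1, U=1, Y=0) weight 1/220
  (Z=0, W=0, X=1, U=1, Y=1) weight 1/165
  (Z=0, W=1, X=0, U=0, Y=0) weight 1/440
  (Z=0, W=1, X=0, U=2, Y=0) weight 1/1320
  … 206 more
Group by U:
  weight(U=0) = 391/3600
  weight(U=1) = 11/75
  weight(U=2) = 23/400
  weight(U=3) = 11/75
Total weight = 391/3600 + 11/75 + 23/400 + 11/75 = 827/1800
P(U=0 | obs) = 391/3600 / 827/1800 = 391/1654
P(U=1 | obs) = 11/75 / 827/1800 = 264/827
P(U=2 | obs) = 23/400 / 827/1800 = 207/1654
P(U=3 | obs) = 11/75 / 827/1800 = 264/827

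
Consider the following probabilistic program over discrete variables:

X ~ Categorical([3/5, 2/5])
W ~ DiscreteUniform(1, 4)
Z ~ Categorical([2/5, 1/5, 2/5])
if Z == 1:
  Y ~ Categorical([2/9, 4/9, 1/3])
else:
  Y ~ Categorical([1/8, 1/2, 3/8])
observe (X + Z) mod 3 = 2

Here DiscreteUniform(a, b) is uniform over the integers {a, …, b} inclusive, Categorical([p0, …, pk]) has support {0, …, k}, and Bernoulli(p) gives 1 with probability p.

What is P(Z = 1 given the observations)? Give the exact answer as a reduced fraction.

Enumerate traces; 24 have nonzero weight after conditioning:
  (X=0, W=1, Z=2, Y=0) weight 3/400
  (X=0, W=1, Z=2, Y=1) weight 3/100
  (X=0, W=1, Z=2, Y=2) weight 9/400
  (X=0, W=2, Z=2, Y=0) weight 3/400
  (X=0, W=2, Z=2, Y=1) weight 3/100
  (X=0, W=2, Z=2, Y=2) weight 9/400
  (X=0, W=3, Z=2, Y=0) weight 3/400
  (X=0, W=3, Z=2, Y=1) weight 3/100
  (X=1, W=1, Z=1, Y=0) weight 1/225
  … 15 more
Group by Z:
  weight(Z=1) = 2/25
  weight(Z=2) = 6/25
Total weight = 2/25 + 6/25 = 8/25
P(Z=1 | obs) = 2/25 / 8/25 = 1/4
P(Z=2 | obs) = 6/25 / 8/25 = 3/4

P(Z = 1 | obs) = 1/4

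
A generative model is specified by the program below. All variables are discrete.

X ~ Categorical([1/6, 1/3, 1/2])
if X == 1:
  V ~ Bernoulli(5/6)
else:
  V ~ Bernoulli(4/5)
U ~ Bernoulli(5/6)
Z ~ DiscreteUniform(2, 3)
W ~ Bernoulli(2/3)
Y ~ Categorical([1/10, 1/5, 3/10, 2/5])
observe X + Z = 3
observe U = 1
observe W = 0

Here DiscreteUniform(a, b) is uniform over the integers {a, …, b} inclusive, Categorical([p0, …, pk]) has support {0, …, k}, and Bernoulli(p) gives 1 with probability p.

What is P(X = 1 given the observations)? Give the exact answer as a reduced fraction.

Enumerate traces; 16 have nonzero weight after conditioning:
  (X=0, V=0, U=1, Z=3, W=0, Y=0) weight 1/2160
  (X=0, V=0, U=1, Z=3, W=0, Y=1) weight 1/1080
  (X=0, V=0, U=1, Z=3, W=0, Y=2) weight 1/720
  (X=0, V=0, U=1, Z=3, W=0, Y=3) weight 1/540
  (X=0, V=1, U=1, Z=3, W=0, Y=0) weight 1/540
  (X=0, V=1, U=1, Z=3, W=0, Y=1) weight 1/270
  (X=0, V=1, U=1, Z=3, W=0, Y=2) weight 1/180
  (X=0, V=1, U=1, Z=3, W=0, Y=3) weight 1/135
  (X=1, V=0, U=1, Z=2, W=0, Y=0) weight 1/1296
  … 7 more
Group by X:
  weight(X=0) = 5/216
  weight(X=1) = 5/108
Total weight = 5/216 + 5/108 = 5/72
P(X=0 | obs) = 5/216 / 5/72 = 1/3
P(X=1 | obs) = 5/108 / 5/72 = 2/3

P(X = 1 | obs) = 2/3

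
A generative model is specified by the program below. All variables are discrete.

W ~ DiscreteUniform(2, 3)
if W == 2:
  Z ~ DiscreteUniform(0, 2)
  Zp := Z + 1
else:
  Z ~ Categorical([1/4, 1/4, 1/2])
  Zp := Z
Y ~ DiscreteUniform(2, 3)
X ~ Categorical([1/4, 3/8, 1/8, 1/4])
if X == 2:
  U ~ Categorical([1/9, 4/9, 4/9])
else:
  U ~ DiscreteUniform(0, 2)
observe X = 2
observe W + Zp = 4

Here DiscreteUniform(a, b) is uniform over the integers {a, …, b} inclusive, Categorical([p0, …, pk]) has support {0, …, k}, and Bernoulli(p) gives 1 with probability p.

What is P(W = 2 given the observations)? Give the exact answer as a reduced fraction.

Enumerate traces; 12 have nonzero weight after conditioning:
  (W=2, Z=1, Y=2, X=2, U=0) weight 1/864
  (W=2, Z=1, Y=2, X=2, U=1) weight 1/216
  (W=2, Z=1, Y=2, X=2, U=2) weight 1/216
  (W=2, Z=1, Y=3, X=2, U=0) weight 1/864
  (W=2, Z=1, Y=3, X=2, U=1) weight 1/216
  (W=2, Z=1, Y=3, X=2, U=2) weight 1/216
  (W=3, Z=1, Y=2, X=2, U=0) weight 1/1152
  (W=3, Z=1, Y=2, X=2, U=1) weight 1/288
  … 4 more
Group by W:
  weight(W=2) = 1/48
  weight(W=3) = 1/64
Total weight = 1/48 + 1/64 = 7/192
P(W=2 | obs) = 1/48 / 7/192 = 4/7
P(W=3 | obs) = 1/64 / 7/192 = 3/7

P(W = 2 | obs) = 4/7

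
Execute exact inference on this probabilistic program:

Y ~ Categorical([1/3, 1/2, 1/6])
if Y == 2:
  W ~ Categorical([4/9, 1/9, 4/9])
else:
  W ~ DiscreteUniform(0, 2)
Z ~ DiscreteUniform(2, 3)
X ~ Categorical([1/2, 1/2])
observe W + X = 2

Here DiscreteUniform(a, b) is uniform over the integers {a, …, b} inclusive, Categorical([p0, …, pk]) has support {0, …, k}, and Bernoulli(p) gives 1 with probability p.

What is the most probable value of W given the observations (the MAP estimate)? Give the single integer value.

Enumerate traces; 12 have nonzero weight after conditioning:
  (Y=0, W=1, Z=2, X=1) weight 1/36
  (Y=0, W=1, Z=3, X=1) weight 1/36
  (Y=0, W=2, Z=2, X=0) weight 1/36
  (Y=0, W=2, Z=3, X=0) weight 1/36
  (Y=1, W=1, Z=2, X=1) weight 1/24
  (Y=1, W=1, Z=3, X=1) weight 1/24
  (Y=1, W=2, Z=2, X=0) weight 1/24
  (Y=1, W=2, Z=3, X=0) weight 1/24
  … 4 more
Group by W:
  weight(W=1) = 4/27
  weight(W=2) = 19/108
Total weight = 4/27 + 19/108 = 35/108
P(W=1 | obs) = 4/27 / 35/108 = 16/35
P(W=2 | obs) = 19/108 / 35/108 = 19/35
argmax = 2

argmax_v P(W = v | obs) = 2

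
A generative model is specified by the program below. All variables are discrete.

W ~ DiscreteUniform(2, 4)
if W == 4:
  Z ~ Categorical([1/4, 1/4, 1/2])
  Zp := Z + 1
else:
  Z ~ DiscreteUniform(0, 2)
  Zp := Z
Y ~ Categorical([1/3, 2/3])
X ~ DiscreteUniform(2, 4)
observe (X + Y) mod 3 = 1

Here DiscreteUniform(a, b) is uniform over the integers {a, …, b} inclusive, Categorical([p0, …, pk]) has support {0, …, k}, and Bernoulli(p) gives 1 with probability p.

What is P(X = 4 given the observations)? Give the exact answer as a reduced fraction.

Enumerate traces; 18 have nonzero weight after conditioning:
  (W=2, Z=0, Y=0, X=4) weight 1/81
  (W=2, Z=0, Y=1, X=3) weight 2/81
  (W=2, Z=1, Y=0, X=4) weight 1/81
  (W=2, Z=1, Y=1, X=3) weight 2/81
  (W=2, Z=2, Y=0, X=4) weight 1/81
  (W=2, Z=2, Y=1, X=3) weight 2/81
  (W=3, Z=0, Y=0, X=4) weight 1/81
  (W=3, Z=0, Y=1, X=3) weight 2/81
  … 10 more
Group by X:
  weight(X=3) = 2/9
  weight(X=4) = 1/9
Total weight = 2/9 + 1/9 = 1/3
P(X=3 | obs) = 2/9 / 1/3 = 2/3
P(X=4 | obs) = 1/9 / 1/3 = 1/3

P(X = 4 | obs) = 1/3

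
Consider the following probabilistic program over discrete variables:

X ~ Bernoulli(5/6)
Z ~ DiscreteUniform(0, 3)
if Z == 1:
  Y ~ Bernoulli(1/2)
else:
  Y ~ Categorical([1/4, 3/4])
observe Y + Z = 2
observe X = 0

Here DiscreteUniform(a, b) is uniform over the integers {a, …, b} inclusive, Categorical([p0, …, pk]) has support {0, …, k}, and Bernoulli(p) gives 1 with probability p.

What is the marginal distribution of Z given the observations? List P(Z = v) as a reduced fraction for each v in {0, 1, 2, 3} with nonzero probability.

P(Z=1) = 2/3, P(Z=2) = 1/3

Enumerate traces; 2 have nonzero weight after conditioning:
  (X=0, Z=1, Y=1) weight 1/48
  (X=0, Z=2, Y=0) weight 1/96
Group by Z:
  weight(Z=1) = 1/48
  weight(Z=2) = 1/96
Total weight = 1/48 + 1/96 = 1/32
P(Z=1 | obs) = 1/48 / 1/32 = 2/3
P(Z=2 | obs) = 1/96 / 1/32 = 1/3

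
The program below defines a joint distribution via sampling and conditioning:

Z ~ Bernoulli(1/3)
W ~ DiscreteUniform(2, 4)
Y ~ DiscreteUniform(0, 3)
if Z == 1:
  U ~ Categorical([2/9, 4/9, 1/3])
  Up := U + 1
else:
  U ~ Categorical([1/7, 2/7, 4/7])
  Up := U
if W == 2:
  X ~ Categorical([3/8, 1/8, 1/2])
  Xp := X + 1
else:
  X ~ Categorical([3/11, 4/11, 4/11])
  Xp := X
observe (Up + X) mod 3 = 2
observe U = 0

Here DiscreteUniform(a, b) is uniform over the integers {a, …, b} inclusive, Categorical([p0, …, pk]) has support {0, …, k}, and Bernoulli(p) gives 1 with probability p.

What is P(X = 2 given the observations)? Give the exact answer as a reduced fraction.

Enumerate traces; 24 have nonzero weight after conditioning:
  (Z=0, W=2, Y=0, U=0, X=2) weight 1/252
  (Z=0, W=2, Y=1, U=0, X=2) weight 1/252
  (Z=0, W=2, Y=2, U=0, X=2) weight 1/252
  (Z=0, W=2, Y=3, U=0, X=2) weight 1/252
  (Z=0, W=3, Y=0, U=0, X=2) weight 2/693
  (Z=0, W=3, Y=1, U=0, X=2) weight 2/693
  (Z=0, W=3, Y=2, U=0, X=2) weight 2/693
  (Z=0, W=3, Y=3, U=0, X=2) weight 2/693
  (Z=1, W=2, Y=0, U=0, X=1) weight 1/1296
  … 15 more
Group by X:
  weight(X=1) = 25/1188
  weight(X=2) = 3/77
Total weight = 25/1188 + 3/77 = 499/8316
P(X=1 | obs) = 25/1188 / 499/8316 = 175/499
P(X=2 | obs) = 3/77 / 499/8316 = 324/499

P(X = 2 | obs) = 324/499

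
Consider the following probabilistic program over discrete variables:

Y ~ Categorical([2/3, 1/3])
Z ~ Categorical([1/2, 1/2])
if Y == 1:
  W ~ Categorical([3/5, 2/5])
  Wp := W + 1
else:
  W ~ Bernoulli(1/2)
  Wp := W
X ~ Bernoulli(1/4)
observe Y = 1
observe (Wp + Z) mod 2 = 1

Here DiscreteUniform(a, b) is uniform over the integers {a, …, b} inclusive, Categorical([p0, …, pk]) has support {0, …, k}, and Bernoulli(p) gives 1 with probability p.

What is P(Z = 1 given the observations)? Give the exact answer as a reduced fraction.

Enumerate traces; 4 have nonzero weight after conditioning:
  (Y=1, Z=0, W=0, X=0) weight 3/40
  (Y=1, Z=0, W=0, X=1) weight 1/40
  (Y=1, Z=1, W=1, X=0) weight 1/20
  (Y=1, Z=1, W=1, X=1) weight 1/60
Group by Z:
  weight(Z=0) = 1/10
  weight(Z=1) = 1/15
Total weight = 1/10 + 1/15 = 1/6
P(Z=0 | obs) = 1/10 / 1/6 = 3/5
P(Z=1 | obs) = 1/15 / 1/6 = 2/5

P(Z = 1 | obs) = 2/5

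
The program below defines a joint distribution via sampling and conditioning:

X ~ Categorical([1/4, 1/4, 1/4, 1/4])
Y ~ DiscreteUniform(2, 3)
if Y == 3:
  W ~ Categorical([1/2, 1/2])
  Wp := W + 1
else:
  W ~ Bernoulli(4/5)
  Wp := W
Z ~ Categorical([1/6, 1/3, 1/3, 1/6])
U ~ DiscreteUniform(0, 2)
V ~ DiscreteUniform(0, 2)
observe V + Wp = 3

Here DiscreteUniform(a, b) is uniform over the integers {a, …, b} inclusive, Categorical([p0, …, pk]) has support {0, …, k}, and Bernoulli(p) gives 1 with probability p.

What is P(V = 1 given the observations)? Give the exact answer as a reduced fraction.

Enumerate traces; 144 have nonzero weight after conditioning:
  (X=0, Y=2, W=1, Z=0, U=0, V=2) weight 1/540
  (X=0, Y=2, W=1, Z=0, U=1, V=2) weight 1/540
  (X=0, Y=2, W=1, Z=0, U=2, V=2) weight 1/540
  (X=0, Y=2, W=1, Z=1, U=0, V=2) weight 1/270
  (X=0, Y=2, W=1, Z=1, U=1, V=2) weight 1/270
  (X=0, Y=2, W=1, Z=1, U=2, V=2) weight 1/270
  (X=0, Y=2, W=1, Z=2, U=0, V=2) weight 1/270
  (X=0, Y=2, W=1, Z=2, U=1, V=2) weight 1/270
  (X=0, Y=3, W=1, Z=0, U=0, V=1) weight 1/864
  … 135 more
Group by V:
  weight(V=1) = 1/12
  weight(V=2) = 13/60
Total weight = 1/12 + 13/60 = 3/10
P(V=1 | obs) = 1/12 / 3/10 = 5/18
P(V=2 | obs) = 13/60 / 3/10 = 13/18

P(V = 1 | obs) = 5/18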